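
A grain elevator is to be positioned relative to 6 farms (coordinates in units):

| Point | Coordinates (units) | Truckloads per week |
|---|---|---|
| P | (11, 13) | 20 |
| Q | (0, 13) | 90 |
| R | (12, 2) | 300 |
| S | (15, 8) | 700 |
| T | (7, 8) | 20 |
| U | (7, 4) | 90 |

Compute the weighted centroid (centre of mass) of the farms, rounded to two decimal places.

(12.37, 6.68)

The minimiser of Σwᵢ‖p−pᵢ‖² is the weighted centroid p* = (Σwᵢpᵢ)/(Σwᵢ).
Σwᵢ = 1220.
Σwᵢxᵢ = 20·11 + 90·0 + 300·12 + 700·15 + 20·7 + 90·7 = 15090.
Σwᵢyᵢ = 20·13 + 90·13 + 300·2 + 700·8 + 20·8 + 90·4 = 8150.
x* = 15090/1220 = 12.37, y* = 8150/1220 = 6.68.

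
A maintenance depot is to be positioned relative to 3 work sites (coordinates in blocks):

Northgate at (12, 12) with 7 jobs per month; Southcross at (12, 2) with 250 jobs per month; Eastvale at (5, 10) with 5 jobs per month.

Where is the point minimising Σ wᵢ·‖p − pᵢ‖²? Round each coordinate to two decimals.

(11.87, 2.42)

The minimiser of Σwᵢ‖p−pᵢ‖² is the weighted centroid p* = (Σwᵢpᵢ)/(Σwᵢ).
Σwᵢ = 262.
Σwᵢxᵢ = 7·12 + 250·12 + 5·5 = 3109.
Σwᵢyᵢ = 7·12 + 250·2 + 5·10 = 634.
x* = 3109/262 = 11.87, y* = 634/262 = 2.42.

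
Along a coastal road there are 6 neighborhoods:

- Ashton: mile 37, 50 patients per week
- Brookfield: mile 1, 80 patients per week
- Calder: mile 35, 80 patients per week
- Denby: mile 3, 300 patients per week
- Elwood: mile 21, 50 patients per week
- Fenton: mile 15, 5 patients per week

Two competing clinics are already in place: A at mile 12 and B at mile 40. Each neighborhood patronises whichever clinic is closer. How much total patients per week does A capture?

The indifferent point is the midpoint (12+40)/2 = 26; neighborhoods left of it (closer to A at 12) go to A, those right go to B.
  Brookfield at 1 (w=80) → A
  Denby at 3 (w=300) → A
  Fenton at 15 (w=5) → A
  Elwood at 21 (w=50) → A
  Calder at 35 (w=80) → B
  Ashton at 37 (w=50) → B
A captures 435; B captures 130.

435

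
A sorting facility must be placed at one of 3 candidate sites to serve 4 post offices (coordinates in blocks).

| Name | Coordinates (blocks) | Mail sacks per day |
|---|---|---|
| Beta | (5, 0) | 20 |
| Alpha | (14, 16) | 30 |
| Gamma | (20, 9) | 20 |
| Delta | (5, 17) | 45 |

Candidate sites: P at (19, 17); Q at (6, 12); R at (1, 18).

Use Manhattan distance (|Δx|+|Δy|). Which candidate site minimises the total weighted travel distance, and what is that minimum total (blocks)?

Q, total 1230 blocks

Total weighted distance at each candidate:
  P (19, 17): total = 1610
  Q (6, 12): total = 1230
  R (1, 18): total = 1675
Minimum is at Q with total 1230 blocks.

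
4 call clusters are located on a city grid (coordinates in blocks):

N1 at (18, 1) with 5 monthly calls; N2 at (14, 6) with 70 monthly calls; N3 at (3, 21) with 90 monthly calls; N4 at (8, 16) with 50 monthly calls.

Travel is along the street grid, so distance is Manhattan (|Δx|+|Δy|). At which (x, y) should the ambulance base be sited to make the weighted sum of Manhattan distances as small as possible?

(8, 16)

Manhattan distance separates: Σwᵢ(|x−xᵢ|+|y−yᵢ|) = Σwᵢ|x−xᵢ| + Σwᵢ|y−yᵢ|, so x and y are optimised independently as 1-D weighted medians.
Total weight W = 215; half = 107.5.
x-coordinate, sorted with cumulative weight:
  x=3 (N3, w=90) cum 90
  x=8 (N4, w=50) cum 140  ← median
  x=14 (N2, w=70) cum 210
  x=18 (N1, w=5) cum 215
⇒ x* = 8
y-coordinate, sorted with cumulative weight:
  y=1 (N1, w=5) cum 5
  y=6 (N2, w=70) cum 75
  y=16 (N4, w=50) cum 125  ← median
  y=21 (N3, w=90) cum 215
⇒ y* = 16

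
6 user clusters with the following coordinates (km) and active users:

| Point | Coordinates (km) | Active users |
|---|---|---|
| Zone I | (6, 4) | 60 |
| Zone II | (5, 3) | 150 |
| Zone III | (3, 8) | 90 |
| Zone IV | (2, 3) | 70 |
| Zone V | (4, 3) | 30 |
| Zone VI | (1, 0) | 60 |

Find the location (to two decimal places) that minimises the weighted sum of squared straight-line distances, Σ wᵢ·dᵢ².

(3.70, 3.72)

The minimiser of Σwᵢ‖p−pᵢ‖² is the weighted centroid p* = (Σwᵢpᵢ)/(Σwᵢ).
Σwᵢ = 460.
Σwᵢxᵢ = 60·6 + 150·5 + 90·3 + 70·2 + 30·4 + 60·1 = 1700.
Σwᵢyᵢ = 60·4 + 150·3 + 90·8 + 70·3 + 30·3 + 60·0 = 1710.
x* = 1700/460 = 3.70, y* = 1710/460 = 3.72.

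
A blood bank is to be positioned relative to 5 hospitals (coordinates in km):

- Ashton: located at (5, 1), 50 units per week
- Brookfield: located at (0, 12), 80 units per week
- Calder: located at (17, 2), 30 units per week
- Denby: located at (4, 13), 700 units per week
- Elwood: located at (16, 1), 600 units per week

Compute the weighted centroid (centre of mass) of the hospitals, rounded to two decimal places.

The minimiser of Σwᵢ‖p−pᵢ‖² is the weighted centroid p* = (Σwᵢpᵢ)/(Σwᵢ).
Σwᵢ = 1460.
Σwᵢxᵢ = 50·5 + 80·0 + 30·17 + 700·4 + 600·16 = 13160.
Σwᵢyᵢ = 50·1 + 80·12 + 30·2 + 700·13 + 600·1 = 10770.
x* = 13160/1460 = 9.01, y* = 10770/1460 = 7.38.

(9.01, 7.38)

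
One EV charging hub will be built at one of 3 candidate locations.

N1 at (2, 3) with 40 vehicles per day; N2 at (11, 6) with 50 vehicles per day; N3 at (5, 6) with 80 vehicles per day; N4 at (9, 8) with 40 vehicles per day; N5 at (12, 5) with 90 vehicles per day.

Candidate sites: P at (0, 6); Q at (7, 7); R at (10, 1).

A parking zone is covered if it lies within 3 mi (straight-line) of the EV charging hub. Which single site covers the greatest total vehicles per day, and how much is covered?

Q, covering 120

Coverage radius r = 3 mi; a point is covered iff (Δx)²+(Δy)² ≤ 3² = 9.
  P (0, 6): covers {none} → 0
  Q (7, 7): covers {N3, N4} → 120
  R (10, 1): covers {none} → 0
Maximum coverage at Q: 120 vehicles per day.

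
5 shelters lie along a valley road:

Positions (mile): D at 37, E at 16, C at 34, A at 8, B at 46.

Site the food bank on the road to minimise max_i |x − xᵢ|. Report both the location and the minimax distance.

location 27, max distance 19

The 1-center on a line is the midpoint of the two extreme points: leftmost at 8, rightmost at 46.
Optimal location = (8 + 46)/2 = 27; maximum distance = (46 − 8)/2 = 19.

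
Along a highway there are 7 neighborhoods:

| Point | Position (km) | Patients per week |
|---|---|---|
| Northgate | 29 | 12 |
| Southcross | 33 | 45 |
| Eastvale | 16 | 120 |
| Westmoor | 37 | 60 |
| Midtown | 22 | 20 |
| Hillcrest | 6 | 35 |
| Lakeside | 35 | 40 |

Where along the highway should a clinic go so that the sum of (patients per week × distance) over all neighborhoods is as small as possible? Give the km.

For a sum of weighted absolute distances on a line, the optimum is the weighted median (not the mean). Total weight W = 332; half-weight = 166.
Sort by position and accumulate weight:
  km 6 (Hillcrest, w=35) → cum 35
  km 16 (Eastvale, w=120) → cum 155
  km 22 (Midtown, w=20) → cum 175  ≥ 166 → median here
  km 29 (Northgate, w=12) → cum 187
  km 33 (Southcross, w=45) → cum 232
  km 35 (Lakeside, w=40) → cum 272
  km 37 (Westmoor, w=60) → cum 332
Optimal location: km 22.

x = 22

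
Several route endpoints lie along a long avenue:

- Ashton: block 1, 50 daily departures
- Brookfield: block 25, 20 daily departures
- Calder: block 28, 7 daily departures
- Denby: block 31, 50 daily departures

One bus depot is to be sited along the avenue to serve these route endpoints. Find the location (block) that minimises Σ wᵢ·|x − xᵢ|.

For a sum of weighted absolute distances on a line, the optimum is the weighted median (not the mean). Total weight W = 127; half-weight = 63.5.
Sort by position and accumulate weight:
  block 1 (Ashton, w=50) → cum 50
  block 25 (Brookfield, w=20) → cum 70  ≥ 63.5 → median here
  block 28 (Calder, w=7) → cum 77
  block 31 (Denby, w=50) → cum 127
Optimal location: block 25.

x = 25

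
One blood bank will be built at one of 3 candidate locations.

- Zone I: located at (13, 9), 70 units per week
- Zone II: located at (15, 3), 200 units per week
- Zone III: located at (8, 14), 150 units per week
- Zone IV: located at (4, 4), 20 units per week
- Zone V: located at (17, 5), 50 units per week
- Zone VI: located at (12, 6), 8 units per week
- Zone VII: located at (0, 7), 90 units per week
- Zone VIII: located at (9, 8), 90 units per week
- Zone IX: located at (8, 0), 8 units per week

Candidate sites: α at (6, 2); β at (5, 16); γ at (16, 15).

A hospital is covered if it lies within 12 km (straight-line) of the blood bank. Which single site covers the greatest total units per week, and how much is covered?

Coverage radius r = 12 km; a point is covered iff (Δx)²+(Δy)² ≤ 12² = 144.
  α (6, 2): covers {Zone I, Zone II, Zone IV, Zone V, Zone VI, Zone VII, Zone VIII, Zone IX} → 536
  β (5, 16): covers {Zone I, Zone III, Zone VII, Zone VIII} → 400
  γ (16, 15): covers {Zone I, Zone III, Zone V, Zone VI, Zone VIII} → 368
Maximum coverage at α: 536 units per week.

α, covering 536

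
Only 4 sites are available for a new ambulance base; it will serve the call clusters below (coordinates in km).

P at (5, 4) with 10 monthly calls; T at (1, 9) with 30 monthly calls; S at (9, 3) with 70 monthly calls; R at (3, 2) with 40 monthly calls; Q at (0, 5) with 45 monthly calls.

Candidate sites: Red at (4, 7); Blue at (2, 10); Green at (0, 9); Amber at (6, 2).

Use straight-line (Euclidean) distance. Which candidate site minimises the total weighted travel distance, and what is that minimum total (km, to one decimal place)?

Total weighted distance at each candidate:
  Red (4, 7): total = 993.2
  Blue (2, 10): total = 1367.3
  Green (0, 9): total = 1342.5
  Amber (6, 2): total = 923.7
Minimum is at Amber with total 923.7 km.

Amber, total 923.7 km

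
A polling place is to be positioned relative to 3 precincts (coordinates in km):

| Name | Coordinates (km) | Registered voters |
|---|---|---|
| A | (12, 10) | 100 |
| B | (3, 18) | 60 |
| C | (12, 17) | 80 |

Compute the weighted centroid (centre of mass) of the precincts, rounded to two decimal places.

(9.75, 14.33)

The minimiser of Σwᵢ‖p−pᵢ‖² is the weighted centroid p* = (Σwᵢpᵢ)/(Σwᵢ).
Σwᵢ = 240.
Σwᵢxᵢ = 100·12 + 60·3 + 80·12 = 2340.
Σwᵢyᵢ = 100·10 + 60·18 + 80·17 = 3440.
x* = 2340/240 = 9.75, y* = 3440/240 = 14.33.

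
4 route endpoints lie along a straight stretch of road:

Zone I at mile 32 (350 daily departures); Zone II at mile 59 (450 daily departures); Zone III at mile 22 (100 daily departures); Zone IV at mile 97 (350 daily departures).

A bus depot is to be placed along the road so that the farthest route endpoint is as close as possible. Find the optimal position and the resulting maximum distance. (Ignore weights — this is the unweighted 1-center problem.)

The 1-center on a line is the midpoint of the two extreme points: leftmost at 22, rightmost at 97.
Optimal location = (22 + 97)/2 = 59.5; maximum distance = (97 − 22)/2 = 37.5.

location 59.5, max distance 37.5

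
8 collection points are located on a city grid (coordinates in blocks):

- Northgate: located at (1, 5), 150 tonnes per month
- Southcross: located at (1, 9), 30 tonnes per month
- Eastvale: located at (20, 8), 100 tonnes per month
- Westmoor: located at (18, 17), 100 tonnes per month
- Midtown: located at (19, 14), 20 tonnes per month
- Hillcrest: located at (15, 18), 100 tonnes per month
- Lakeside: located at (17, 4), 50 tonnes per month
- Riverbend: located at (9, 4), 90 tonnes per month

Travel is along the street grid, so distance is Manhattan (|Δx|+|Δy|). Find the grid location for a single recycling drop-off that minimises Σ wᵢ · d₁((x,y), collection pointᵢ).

Manhattan distance separates: Σwᵢ(|x−xᵢ|+|y−yᵢ|) = Σwᵢ|x−xᵢ| + Σwᵢ|y−yᵢ|, so x and y are optimised independently as 1-D weighted medians.
Total weight W = 640; half = 320.
x-coordinate, sorted with cumulative weight:
  x=1 (Northgate, w=150) cum 150
  x=1 (Southcross, w=30) cum 180
  x=9 (Riverbend, w=90) cum 270
  x=15 (Hillcrest, w=100) cum 370  ← median
  x=17 (Lakeside, w=50) cum 420
  x=18 (Westmoor, w=100) cum 520
  x=19 (Midtown, w=20) cum 540
  x=20 (Eastvale, w=100) cum 640
⇒ x* = 15
y-coordinate, sorted with cumulative weight:
  y=4 (Lakeside, w=50) cum 50
  y=4 (Riverbend, w=90) cum 140
  y=5 (Northgate, w=150) cum 290
  y=8 (Eastvale, w=100) cum 390  ← median
  y=9 (Southcross, w=30) cum 420
  y=14 (Midtown, w=20) cum 440
  y=17 (Westmoor, w=100) cum 540
  y=18 (Hillcrest, w=100) cum 640
⇒ y* = 8

(15, 8)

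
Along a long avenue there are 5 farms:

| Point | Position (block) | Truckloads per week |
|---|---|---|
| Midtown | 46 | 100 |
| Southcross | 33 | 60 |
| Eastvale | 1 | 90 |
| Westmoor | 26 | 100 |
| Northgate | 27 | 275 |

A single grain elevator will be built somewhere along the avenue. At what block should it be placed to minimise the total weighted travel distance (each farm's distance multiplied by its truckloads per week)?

x = 27

For a sum of weighted absolute distances on a line, the optimum is the weighted median (not the mean). Total weight W = 625; half-weight = 312.5.
Sort by position and accumulate weight:
  block 1 (Eastvale, w=90) → cum 90
  block 26 (Westmoor, w=100) → cum 190
  block 27 (Northgate, w=275) → cum 465  ≥ 312.5 → median here
  block 33 (Southcross, w=60) → cum 525
  block 46 (Midtown, w=100) → cum 625
Optimal location: block 27.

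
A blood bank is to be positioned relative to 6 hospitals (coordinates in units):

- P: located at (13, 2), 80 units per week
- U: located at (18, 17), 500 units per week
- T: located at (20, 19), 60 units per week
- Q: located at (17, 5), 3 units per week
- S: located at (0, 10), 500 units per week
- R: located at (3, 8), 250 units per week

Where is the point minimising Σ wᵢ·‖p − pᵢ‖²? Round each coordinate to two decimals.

(8.64, 12.07)

The minimiser of Σwᵢ‖p−pᵢ‖² is the weighted centroid p* = (Σwᵢpᵢ)/(Σwᵢ).
Σwᵢ = 1393.
Σwᵢxᵢ = 80·13 + 500·18 + 60·20 + 3·17 + 500·0 + 250·3 = 12041.
Σwᵢyᵢ = 80·2 + 500·17 + 60·19 + 3·5 + 500·10 + 250·8 = 16815.
x* = 12041/1393 = 8.64, y* = 16815/1393 = 12.07.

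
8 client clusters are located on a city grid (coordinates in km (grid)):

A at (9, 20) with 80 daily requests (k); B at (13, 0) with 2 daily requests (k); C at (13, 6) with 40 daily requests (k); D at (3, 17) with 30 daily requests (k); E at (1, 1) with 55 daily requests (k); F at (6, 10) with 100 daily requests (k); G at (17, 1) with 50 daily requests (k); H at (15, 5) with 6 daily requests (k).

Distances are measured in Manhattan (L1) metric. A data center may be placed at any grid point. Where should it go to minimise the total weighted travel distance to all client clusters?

(6, 10)

Manhattan distance separates: Σwᵢ(|x−xᵢ|+|y−yᵢ|) = Σwᵢ|x−xᵢ| + Σwᵢ|y−yᵢ|, so x and y are optimised independently as 1-D weighted medians.
Total weight W = 363; half = 181.5.
x-coordinate, sorted with cumulative weight:
  x=1 (E, w=55) cum 55
  x=3 (D, w=30) cum 85
  x=6 (F, w=100) cum 185  ← median
  x=9 (A, w=80) cum 265
  x=13 (B, w=2) cum 267
  x=13 (C, w=40) cum 307
  x=15 (H, w=6) cum 313
  x=17 (G, w=50) cum 363
⇒ x* = 6
y-coordinate, sorted with cumulative weight:
  y=0 (B, w=2) cum 2
  y=1 (E, w=55) cum 57
  y=1 (G, w=50) cum 107
  y=5 (H, w=6) cum 113
  y=6 (C, w=40) cum 153
  y=10 (F, w=100) cum 253  ← median
  y=17 (D, w=30) cum 283
  y=20 (A, w=80) cum 363
⇒ y* = 10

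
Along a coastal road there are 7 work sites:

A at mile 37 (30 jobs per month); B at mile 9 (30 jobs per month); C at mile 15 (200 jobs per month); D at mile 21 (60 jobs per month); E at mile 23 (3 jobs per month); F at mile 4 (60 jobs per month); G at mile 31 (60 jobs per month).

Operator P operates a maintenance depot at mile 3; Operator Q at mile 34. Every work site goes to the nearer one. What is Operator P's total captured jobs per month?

290

The indifferent point is the midpoint (3+34)/2 = 18.5; work sites left of it (closer to Operator P at 3) go to Operator P, those right go to Operator Q.
  F at 4 (w=60) → Operator P
  B at 9 (w=30) → Operator P
  C at 15 (w=200) → Operator P
  D at 21 (w=60) → Operator Q
  E at 23 (w=3) → Operator Q
  G at 31 (w=60) → Operator Q
  A at 37 (w=30) → Operator Q
Operator P captures 290; Operator Q captures 153.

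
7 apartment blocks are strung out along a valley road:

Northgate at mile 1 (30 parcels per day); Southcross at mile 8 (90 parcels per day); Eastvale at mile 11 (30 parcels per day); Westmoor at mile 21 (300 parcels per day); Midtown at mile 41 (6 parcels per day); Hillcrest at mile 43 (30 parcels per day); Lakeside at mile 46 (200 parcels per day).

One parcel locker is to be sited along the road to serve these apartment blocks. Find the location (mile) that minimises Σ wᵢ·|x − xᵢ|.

For a sum of weighted absolute distances on a line, the optimum is the weighted median (not the mean). Total weight W = 686; half-weight = 343.
Sort by position and accumulate weight:
  mile 1 (Northgate, w=30) → cum 30
  mile 8 (Southcross, w=90) → cum 120
  mile 11 (Eastvale, w=30) → cum 150
  mile 21 (Westmoor, w=300) → cum 450  ≥ 343 → median here
  mile 41 (Midtown, w=6) → cum 456
  mile 43 (Hillcrest, w=30) → cum 486
  mile 46 (Lakeside, w=200) → cum 686
Optimal location: mile 21.

x = 21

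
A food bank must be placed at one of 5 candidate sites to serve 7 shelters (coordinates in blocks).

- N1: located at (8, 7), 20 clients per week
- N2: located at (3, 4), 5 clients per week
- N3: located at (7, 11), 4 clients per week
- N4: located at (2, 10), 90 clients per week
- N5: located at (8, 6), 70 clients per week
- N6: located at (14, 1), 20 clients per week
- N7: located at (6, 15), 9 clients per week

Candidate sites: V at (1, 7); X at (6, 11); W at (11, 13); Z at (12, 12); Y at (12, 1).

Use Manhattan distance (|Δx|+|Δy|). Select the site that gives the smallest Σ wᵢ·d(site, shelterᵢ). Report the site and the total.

X, total 1510 blocks

Total weighted distance at each candidate:
  V (1, 7): total = 1622
  X (6, 11): total = 1510
  W (11, 13): total = 2432
  Z (12, 12): total = 2410
  Y (12, 1): total = 2880
Minimum is at X with total 1510 blocks.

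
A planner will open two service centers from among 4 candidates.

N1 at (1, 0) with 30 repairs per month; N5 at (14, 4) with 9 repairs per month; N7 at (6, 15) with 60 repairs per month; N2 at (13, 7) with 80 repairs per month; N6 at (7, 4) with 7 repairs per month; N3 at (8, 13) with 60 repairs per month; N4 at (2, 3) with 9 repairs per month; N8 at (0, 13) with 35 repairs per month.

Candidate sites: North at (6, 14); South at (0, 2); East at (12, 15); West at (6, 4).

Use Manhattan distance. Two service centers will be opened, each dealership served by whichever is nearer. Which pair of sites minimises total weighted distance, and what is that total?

Evaluate every pair (each demand assigned to the nearer of the two):
  {North, West}: total = 1679
  {North, South}: total = 1929
  {North, East}: total = 2104
  {South, East}: total = 2122
  {East, West}: total = 2324
  {South, West}: total = 2701
Best pair: {North, West} with total 1679.

{North, West}, total 1679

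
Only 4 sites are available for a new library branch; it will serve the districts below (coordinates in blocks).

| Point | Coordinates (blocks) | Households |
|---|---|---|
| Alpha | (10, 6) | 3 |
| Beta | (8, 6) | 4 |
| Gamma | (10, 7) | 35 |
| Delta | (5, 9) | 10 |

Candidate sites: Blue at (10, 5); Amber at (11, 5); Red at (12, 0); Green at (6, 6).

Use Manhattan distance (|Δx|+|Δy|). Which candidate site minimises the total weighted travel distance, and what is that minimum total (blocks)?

Blue, total 175 blocks

Total weighted distance at each candidate:
  Blue (10, 5): total = 175
  Amber (11, 5): total = 227
  Red (12, 0): total = 539
  Green (6, 6): total = 235
Minimum is at Blue with total 175 blocks.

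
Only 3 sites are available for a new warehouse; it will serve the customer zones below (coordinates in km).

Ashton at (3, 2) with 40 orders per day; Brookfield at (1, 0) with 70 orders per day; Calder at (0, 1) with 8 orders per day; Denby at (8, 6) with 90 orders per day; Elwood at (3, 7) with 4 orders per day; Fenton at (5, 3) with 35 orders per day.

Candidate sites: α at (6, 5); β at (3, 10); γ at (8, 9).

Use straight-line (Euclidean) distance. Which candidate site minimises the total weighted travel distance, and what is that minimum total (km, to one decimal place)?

Total weighted distance at each candidate:
  α (6, 5): total = 1016.3
  β (3, 10): total = 1952.8
  γ (8, 9): total = 1759.1
Minimum is at α with total 1016.3 km.

α, total 1016.3 km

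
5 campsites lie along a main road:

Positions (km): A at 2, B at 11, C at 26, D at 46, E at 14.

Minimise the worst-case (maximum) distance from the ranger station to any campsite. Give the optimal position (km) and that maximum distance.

The 1-center on a line is the midpoint of the two extreme points: leftmost at 2, rightmost at 46.
Optimal location = (2 + 46)/2 = 24; maximum distance = (46 − 2)/2 = 22.

location 24, max distance 22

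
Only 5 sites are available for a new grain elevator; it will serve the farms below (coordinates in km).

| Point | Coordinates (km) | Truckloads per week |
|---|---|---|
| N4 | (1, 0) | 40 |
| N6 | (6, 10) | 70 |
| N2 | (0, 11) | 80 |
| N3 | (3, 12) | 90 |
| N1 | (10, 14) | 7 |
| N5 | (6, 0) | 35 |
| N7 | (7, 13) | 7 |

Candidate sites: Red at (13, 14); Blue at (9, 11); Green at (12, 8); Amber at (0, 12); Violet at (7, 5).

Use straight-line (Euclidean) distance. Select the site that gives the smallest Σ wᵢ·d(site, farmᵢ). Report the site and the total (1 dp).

Amber, total 1864.8 km

Total weighted distance at each candidate:
  Red (13, 14): total = 3898.5
  Blue (9, 11): total = 2473.9
  Green (12, 8): total = 3306.5
  Amber (0, 12): total = 1864.8
  Violet (7, 5): total = 2433.4
Minimum is at Amber with total 1864.8 km.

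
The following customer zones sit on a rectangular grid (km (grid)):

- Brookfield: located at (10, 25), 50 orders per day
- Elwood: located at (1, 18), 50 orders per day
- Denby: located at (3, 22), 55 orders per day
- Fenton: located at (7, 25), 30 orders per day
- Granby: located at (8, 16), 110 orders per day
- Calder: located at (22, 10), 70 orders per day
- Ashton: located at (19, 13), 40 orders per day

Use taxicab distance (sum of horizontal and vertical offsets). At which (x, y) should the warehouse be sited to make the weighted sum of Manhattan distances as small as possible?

(8, 16)

Manhattan distance separates: Σwᵢ(|x−xᵢ|+|y−yᵢ|) = Σwᵢ|x−xᵢ| + Σwᵢ|y−yᵢ|, so x and y are optimised independently as 1-D weighted medians.
Total weight W = 405; half = 202.5.
x-coordinate, sorted with cumulative weight:
  x=1 (Elwood, w=50) cum 50
  x=3 (Denby, w=55) cum 105
  x=7 (Fenton, w=30) cum 135
  x=8 (Granby, w=110) cum 245  ← median
  x=10 (Brookfield, w=50) cum 295
  x=19 (Ashton, w=40) cum 335
  x=22 (Calder, w=70) cum 405
⇒ x* = 8
y-coordinate, sorted with cumulative weight:
  y=10 (Calder, w=70) cum 70
  y=13 (Ashton, w=40) cum 110
  y=16 (Granby, w=110) cum 220  ← median
  y=18 (Elwood, w=50) cum 270
  y=22 (Denby, w=55) cum 325
  y=25 (Brookfield, w=50) cum 375
  y=25 (Fenton, w=30) cum 405
⇒ y* = 16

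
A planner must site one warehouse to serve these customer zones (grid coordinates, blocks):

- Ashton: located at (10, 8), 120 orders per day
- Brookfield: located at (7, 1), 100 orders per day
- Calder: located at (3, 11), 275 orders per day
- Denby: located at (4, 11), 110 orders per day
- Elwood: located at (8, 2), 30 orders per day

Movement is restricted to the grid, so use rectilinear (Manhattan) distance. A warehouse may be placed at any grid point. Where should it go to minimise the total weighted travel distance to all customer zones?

(4, 11)

Manhattan distance separates: Σwᵢ(|x−xᵢ|+|y−yᵢ|) = Σwᵢ|x−xᵢ| + Σwᵢ|y−yᵢ|, so x and y are optimised independently as 1-D weighted medians.
Total weight W = 635; half = 317.5.
x-coordinate, sorted with cumulative weight:
  x=3 (Calder, w=275) cum 275
  x=4 (Denby, w=110) cum 385  ← median
  x=7 (Brookfield, w=100) cum 485
  x=8 (Elwood, w=30) cum 515
  x=10 (Ashton, w=120) cum 635
⇒ x* = 4
y-coordinate, sorted with cumulative weight:
  y=1 (Brookfield, w=100) cum 100
  y=2 (Elwood, w=30) cum 130
  y=8 (Ashton, w=120) cum 250
  y=11 (Calder, w=275) cum 525  ← median
  y=11 (Denby, w=110) cum 635
⇒ y* = 11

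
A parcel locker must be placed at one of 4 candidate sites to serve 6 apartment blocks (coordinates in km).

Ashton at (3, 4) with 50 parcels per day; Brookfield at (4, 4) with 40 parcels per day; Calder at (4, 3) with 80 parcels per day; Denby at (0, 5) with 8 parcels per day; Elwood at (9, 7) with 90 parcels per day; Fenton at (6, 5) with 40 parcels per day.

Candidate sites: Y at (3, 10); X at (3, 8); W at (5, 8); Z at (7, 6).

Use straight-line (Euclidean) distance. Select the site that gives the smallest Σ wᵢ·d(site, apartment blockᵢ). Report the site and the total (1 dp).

Z, total 1021.6 km

Total weighted distance at each candidate:
  Y (3, 10): total = 1992.6
  X (3, 8): total = 1523.9
  W (5, 8): total = 1340.7
  Z (7, 6): total = 1021.6
Minimum is at Z with total 1021.6 km.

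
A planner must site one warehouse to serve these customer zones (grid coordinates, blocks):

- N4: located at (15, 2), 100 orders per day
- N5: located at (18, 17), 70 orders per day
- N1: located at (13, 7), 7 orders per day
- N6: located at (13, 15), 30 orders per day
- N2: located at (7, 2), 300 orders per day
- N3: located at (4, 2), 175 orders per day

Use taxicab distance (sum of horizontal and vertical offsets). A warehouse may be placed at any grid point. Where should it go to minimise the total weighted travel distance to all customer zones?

Manhattan distance separates: Σwᵢ(|x−xᵢ|+|y−yᵢ|) = Σwᵢ|x−xᵢ| + Σwᵢ|y−yᵢ|, so x and y are optimised independently as 1-D weighted medians.
Total weight W = 682; half = 341.
x-coordinate, sorted with cumulative weight:
  x=4 (N3, w=175) cum 175
  x=7 (N2, w=300) cum 475  ← median
  x=13 (N1, w=7) cum 482
  x=13 (N6, w=30) cum 512
  x=15 (N4, w=100) cum 612
  x=18 (N5, w=70) cum 682
⇒ x* = 7
y-coordinate, sorted with cumulative weight:
  y=2 (N4, w=100) cum 100
  y=2 (N2, w=300) cum 400  ← median
  y=2 (N3, w=175) cum 575
  y=7 (N1, w=7) cum 582
  y=15 (N6, w=30) cum 612
  y=17 (N5, w=70) cum 682
⇒ y* = 2

(7, 2)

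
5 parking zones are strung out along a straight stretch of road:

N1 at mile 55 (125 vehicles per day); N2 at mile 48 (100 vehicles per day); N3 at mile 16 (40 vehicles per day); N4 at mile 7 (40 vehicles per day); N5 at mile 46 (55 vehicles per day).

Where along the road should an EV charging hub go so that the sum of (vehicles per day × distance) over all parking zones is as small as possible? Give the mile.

For a sum of weighted absolute distances on a line, the optimum is the weighted median (not the mean). Total weight W = 360; half-weight = 180.
Sort by position and accumulate weight:
  mile 7 (N4, w=40) → cum 40
  mile 16 (N3, w=40) → cum 80
  mile 46 (N5, w=55) → cum 135
  mile 48 (N2, w=100) → cum 235  ≥ 180 → median here
  mile 55 (N1, w=125) → cum 360
Optimal location: mile 48.

x = 48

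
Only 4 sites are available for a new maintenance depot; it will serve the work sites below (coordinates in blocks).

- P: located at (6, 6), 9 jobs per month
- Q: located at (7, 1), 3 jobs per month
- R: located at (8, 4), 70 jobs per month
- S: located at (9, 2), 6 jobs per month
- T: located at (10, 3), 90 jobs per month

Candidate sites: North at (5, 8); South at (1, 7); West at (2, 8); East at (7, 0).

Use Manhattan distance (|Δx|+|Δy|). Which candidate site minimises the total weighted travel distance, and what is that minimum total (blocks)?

Total weighted distance at each candidate:
  North (5, 8): total = 1504
  South (1, 7): total = 2038
  West (2, 8): total = 2038
  East (7, 0): total = 980
Minimum is at East with total 980 blocks.

East, total 980 blocks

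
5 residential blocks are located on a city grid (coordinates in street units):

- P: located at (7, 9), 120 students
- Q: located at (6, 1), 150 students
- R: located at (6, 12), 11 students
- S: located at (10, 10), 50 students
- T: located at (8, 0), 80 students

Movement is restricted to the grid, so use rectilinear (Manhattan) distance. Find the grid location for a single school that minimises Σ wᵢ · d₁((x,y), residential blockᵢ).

(7, 1)

Manhattan distance separates: Σwᵢ(|x−xᵢ|+|y−yᵢ|) = Σwᵢ|x−xᵢ| + Σwᵢ|y−yᵢ|, so x and y are optimised independently as 1-D weighted medians.
Total weight W = 411; half = 205.5.
x-coordinate, sorted with cumulative weight:
  x=6 (Q, w=150) cum 150
  x=6 (R, w=11) cum 161
  x=7 (P, w=120) cum 281  ← median
  x=8 (T, w=80) cum 361
  x=10 (S, w=50) cum 411
⇒ x* = 7
y-coordinate, sorted with cumulative weight:
  y=0 (T, w=80) cum 80
  y=1 (Q, w=150) cum 230  ← median
  y=9 (P, w=120) cum 350
  y=10 (S, w=50) cum 400
  y=12 (R, w=11) cum 411
⇒ y* = 1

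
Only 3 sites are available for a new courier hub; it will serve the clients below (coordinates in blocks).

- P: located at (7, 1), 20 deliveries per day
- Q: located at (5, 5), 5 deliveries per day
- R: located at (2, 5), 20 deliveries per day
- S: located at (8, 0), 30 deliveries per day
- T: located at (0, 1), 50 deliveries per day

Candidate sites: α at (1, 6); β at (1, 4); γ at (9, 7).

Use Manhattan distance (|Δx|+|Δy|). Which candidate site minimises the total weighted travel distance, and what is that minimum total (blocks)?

Total weighted distance at each candidate:
  α (1, 6): total = 975
  β (1, 4): total = 775
  γ (9, 7): total = 1360
Minimum is at β with total 775 blocks.

β, total 775 blocks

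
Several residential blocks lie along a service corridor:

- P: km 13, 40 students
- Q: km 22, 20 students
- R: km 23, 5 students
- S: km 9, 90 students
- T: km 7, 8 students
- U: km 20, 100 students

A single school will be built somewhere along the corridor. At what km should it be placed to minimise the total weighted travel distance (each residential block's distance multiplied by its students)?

x = 13

For a sum of weighted absolute distances on a line, the optimum is the weighted median (not the mean). Total weight W = 263; half-weight = 131.5.
Sort by position and accumulate weight:
  km 7 (T, w=8) → cum 8
  km 9 (S, w=90) → cum 98
  km 13 (P, w=40) → cum 138  ≥ 131.5 → median here
  km 20 (U, w=100) → cum 238
  km 22 (Q, w=20) → cum 258
  km 23 (R, w=5) → cum 263
Optimal location: km 13.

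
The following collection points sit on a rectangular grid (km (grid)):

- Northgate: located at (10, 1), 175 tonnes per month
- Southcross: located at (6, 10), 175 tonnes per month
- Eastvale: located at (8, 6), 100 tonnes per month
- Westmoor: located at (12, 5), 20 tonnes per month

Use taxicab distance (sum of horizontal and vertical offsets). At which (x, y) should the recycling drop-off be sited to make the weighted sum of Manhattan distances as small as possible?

(8, 6)

Manhattan distance separates: Σwᵢ(|x−xᵢ|+|y−yᵢ|) = Σwᵢ|x−xᵢ| + Σwᵢ|y−yᵢ|, so x and y are optimised independently as 1-D weighted medians.
Total weight W = 470; half = 235.
x-coordinate, sorted with cumulative weight:
  x=6 (Southcross, w=175) cum 175
  x=8 (Eastvale, w=100) cum 275  ← median
  x=10 (Northgate, w=175) cum 450
  x=12 (Westmoor, w=20) cum 470
⇒ x* = 8
y-coordinate, sorted with cumulative weight:
  y=1 (Northgate, w=175) cum 175
  y=5 (Westmoor, w=20) cum 195
  y=6 (Eastvale, w=100) cum 295  ← median
  y=10 (Southcross, w=175) cum 470
⇒ y* = 6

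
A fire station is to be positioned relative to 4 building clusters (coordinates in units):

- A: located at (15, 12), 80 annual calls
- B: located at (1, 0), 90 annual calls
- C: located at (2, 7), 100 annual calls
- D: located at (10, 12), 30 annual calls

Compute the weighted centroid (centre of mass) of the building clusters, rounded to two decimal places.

(5.97, 6.73)

The minimiser of Σwᵢ‖p−pᵢ‖² is the weighted centroid p* = (Σwᵢpᵢ)/(Σwᵢ).
Σwᵢ = 300.
Σwᵢxᵢ = 80·15 + 90·1 + 100·2 + 30·10 = 1790.
Σwᵢyᵢ = 80·12 + 90·0 + 100·7 + 30·12 = 2020.
x* = 1790/300 = 5.97, y* = 2020/300 = 6.73.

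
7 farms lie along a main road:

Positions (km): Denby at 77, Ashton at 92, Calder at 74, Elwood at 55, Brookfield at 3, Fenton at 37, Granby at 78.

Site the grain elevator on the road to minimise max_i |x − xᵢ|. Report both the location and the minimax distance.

The 1-center on a line is the midpoint of the two extreme points: leftmost at 3, rightmost at 92.
Optimal location = (3 + 92)/2 = 47.5; maximum distance = (92 − 3)/2 = 44.5.

location 47.5, max distance 44.5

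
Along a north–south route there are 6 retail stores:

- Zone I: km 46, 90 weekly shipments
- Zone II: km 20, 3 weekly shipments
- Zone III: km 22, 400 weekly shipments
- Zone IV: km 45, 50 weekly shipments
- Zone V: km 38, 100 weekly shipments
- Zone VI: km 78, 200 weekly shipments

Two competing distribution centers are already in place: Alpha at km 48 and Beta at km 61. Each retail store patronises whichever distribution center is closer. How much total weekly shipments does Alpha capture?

The indifferent point is the midpoint (48+61)/2 = 54.5; retail stores left of it (closer to Alpha at 48) go to Alpha, those right go to Beta.
  Zone II at 20 (w=3) → Alpha
  Zone III at 22 (w=400) → Alpha
  Zone V at 38 (w=100) → Alpha
  Zone IV at 45 (w=50) → Alpha
  Zone I at 46 (w=90) → Alpha
  Zone VI at 78 (w=200) → Beta
Alpha captures 643; Beta captures 200.

643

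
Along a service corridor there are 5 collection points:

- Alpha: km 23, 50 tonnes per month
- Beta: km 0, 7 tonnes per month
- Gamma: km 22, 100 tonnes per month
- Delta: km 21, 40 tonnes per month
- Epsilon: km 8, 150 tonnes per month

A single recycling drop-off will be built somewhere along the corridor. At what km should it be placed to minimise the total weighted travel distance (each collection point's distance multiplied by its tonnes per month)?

x = 21

For a sum of weighted absolute distances on a line, the optimum is the weighted median (not the mean). Total weight W = 347; half-weight = 173.5.
Sort by position and accumulate weight:
  km 0 (Beta, w=7) → cum 7
  km 8 (Epsilon, w=150) → cum 157
  km 21 (Delta, w=40) → cum 197  ≥ 173.5 → median here
  km 22 (Gamma, w=100) → cum 297
  km 23 (Alpha, w=50) → cum 347
Optimal location: km 21.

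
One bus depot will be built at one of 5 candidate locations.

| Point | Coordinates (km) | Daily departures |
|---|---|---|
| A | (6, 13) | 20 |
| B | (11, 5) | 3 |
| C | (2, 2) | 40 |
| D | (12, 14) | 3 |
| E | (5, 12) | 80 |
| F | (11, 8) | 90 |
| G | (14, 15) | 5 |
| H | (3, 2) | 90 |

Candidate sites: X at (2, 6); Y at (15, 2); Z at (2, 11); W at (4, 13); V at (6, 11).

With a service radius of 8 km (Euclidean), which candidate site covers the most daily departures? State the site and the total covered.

X, covering 210

Coverage radius r = 8 km; a point is covered iff (Δx)²+(Δy)² ≤ 8² = 64.
  X (2, 6): covers {C, E, H} → 210
  Y (15, 2): covers {B, F} → 93
  Z (2, 11): covers {A, E} → 100
  W (4, 13): covers {A, E} → 100
  V (6, 11): covers {A, B, D, E, F} → 196
Maximum coverage at X: 210 daily departures.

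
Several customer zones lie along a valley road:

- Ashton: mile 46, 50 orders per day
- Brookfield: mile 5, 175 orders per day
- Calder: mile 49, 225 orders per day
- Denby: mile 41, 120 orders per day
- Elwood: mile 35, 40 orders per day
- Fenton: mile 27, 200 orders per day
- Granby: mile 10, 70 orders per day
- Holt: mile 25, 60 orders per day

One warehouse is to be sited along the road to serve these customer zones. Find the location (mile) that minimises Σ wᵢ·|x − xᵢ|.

x = 27

For a sum of weighted absolute distances on a line, the optimum is the weighted median (not the mean). Total weight W = 940; half-weight = 470.
Sort by position and accumulate weight:
  mile 5 (Brookfield, w=175) → cum 175
  mile 10 (Granby, w=70) → cum 245
  mile 25 (Holt, w=60) → cum 305
  mile 27 (Fenton, w=200) → cum 505  ≥ 470 → median here
  mile 35 (Elwood, w=40) → cum 545
  mile 41 (Denby, w=120) → cum 665
  mile 46 (Ashton, w=50) → cum 715
  mile 49 (Calder, w=225) → cum 940
Optimal location: mile 27.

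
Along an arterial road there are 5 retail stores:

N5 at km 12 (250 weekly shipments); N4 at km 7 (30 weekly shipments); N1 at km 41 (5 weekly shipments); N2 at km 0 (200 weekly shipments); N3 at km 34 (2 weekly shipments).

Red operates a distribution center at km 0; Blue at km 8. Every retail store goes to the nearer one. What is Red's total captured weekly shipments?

200

The indifferent point is the midpoint (0+8)/2 = 4; retail stores left of it (closer to Red at 0) go to Red, those right go to Blue.
  N2 at 0 (w=200) → Red
  N4 at 7 (w=30) → Blue
  N5 at 12 (w=250) → Blue
  N3 at 34 (w=2) → Blue
  N1 at 41 (w=5) → Blue
Red captures 200; Blue captures 287.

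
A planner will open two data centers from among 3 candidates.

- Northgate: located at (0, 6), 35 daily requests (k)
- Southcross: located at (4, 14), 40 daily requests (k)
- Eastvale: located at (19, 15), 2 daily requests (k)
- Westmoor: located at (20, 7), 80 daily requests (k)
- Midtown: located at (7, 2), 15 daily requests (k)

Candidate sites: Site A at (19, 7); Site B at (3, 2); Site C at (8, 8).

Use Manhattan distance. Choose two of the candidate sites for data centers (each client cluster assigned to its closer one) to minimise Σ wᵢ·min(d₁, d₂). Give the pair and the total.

{Site A, Site B}, total 921

Evaluate every pair (each demand assigned to the nearer of the two):
  {Site A, Site B}: total = 921
  {Site A, Site C}: total = 951
  {Site B, Site C}: total = 1781
Best pair: {Site A, Site B} with total 921.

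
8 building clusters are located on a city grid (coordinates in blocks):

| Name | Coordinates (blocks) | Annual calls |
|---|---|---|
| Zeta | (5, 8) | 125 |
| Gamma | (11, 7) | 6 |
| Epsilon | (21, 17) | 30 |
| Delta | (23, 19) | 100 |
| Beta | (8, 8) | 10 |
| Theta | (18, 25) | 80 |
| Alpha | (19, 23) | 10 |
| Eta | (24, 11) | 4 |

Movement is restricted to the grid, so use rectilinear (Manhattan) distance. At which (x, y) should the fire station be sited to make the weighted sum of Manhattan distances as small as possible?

Manhattan distance separates: Σwᵢ(|x−xᵢ|+|y−yᵢ|) = Σwᵢ|x−xᵢ| + Σwᵢ|y−yᵢ|, so x and y are optimised independently as 1-D weighted medians.
Total weight W = 365; half = 182.5.
x-coordinate, sorted with cumulative weight:
  x=5 (Zeta, w=125) cum 125
  x=8 (Beta, w=10) cum 135
  x=11 (Gamma, w=6) cum 141
  x=18 (Theta, w=80) cum 221  ← median
  x=19 (Alpha, w=10) cum 231
  x=21 (Epsilon, w=30) cum 261
  x=23 (Delta, w=100) cum 361
  x=24 (Eta, w=4) cum 365
⇒ x* = 18
y-coordinate, sorted with cumulative weight:
  y=7 (Gamma, w=6) cum 6
  y=8 (Zeta, w=125) cum 131
  y=8 (Beta, w=10) cum 141
  y=11 (Eta, w=4) cum 145
  y=17 (Epsilon, w=30) cum 175
  y=19 (Delta, w=100) cum 275  ← median
  y=23 (Alpha, w=10) cum 285
  y=25 (Theta, w=80) cum 365
⇒ y* = 19

(18, 19)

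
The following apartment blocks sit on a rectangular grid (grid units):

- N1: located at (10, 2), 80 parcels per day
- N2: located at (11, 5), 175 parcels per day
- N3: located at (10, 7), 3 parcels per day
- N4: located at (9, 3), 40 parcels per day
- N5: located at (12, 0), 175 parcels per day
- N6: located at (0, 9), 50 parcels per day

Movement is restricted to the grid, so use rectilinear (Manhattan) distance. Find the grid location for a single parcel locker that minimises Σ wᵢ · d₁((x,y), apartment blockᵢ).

(11, 3)

Manhattan distance separates: Σwᵢ(|x−xᵢ|+|y−yᵢ|) = Σwᵢ|x−xᵢ| + Σwᵢ|y−yᵢ|, so x and y are optimised independently as 1-D weighted medians.
Total weight W = 523; half = 261.5.
x-coordinate, sorted with cumulative weight:
  x=0 (N6, w=50) cum 50
  x=9 (N4, w=40) cum 90
  x=10 (N1, w=80) cum 170
  x=10 (N3, w=3) cum 173
  x=11 (N2, w=175) cum 348  ← median
  x=12 (N5, w=175) cum 523
⇒ x* = 11
y-coordinate, sorted with cumulative weight:
  y=0 (N5, w=175) cum 175
  y=2 (N1, w=80) cum 255
  y=3 (N4, w=40) cum 295  ← median
  y=5 (N2, w=175) cum 470
  y=7 (N3, w=3) cum 473
  y=9 (N6, w=50) cum 523
⇒ y* = 3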